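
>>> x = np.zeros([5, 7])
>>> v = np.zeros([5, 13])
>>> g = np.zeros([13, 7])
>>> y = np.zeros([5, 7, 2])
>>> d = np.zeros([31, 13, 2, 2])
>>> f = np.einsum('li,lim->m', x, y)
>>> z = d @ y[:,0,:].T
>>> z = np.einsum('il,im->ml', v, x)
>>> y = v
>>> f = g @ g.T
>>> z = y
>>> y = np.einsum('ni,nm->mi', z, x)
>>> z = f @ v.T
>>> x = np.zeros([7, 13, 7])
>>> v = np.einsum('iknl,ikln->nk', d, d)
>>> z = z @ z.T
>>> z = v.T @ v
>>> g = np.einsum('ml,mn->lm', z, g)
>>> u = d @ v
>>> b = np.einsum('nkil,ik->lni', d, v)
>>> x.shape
(7, 13, 7)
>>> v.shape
(2, 13)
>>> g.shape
(13, 13)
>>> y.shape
(7, 13)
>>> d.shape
(31, 13, 2, 2)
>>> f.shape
(13, 13)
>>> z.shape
(13, 13)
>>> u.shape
(31, 13, 2, 13)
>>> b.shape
(2, 31, 2)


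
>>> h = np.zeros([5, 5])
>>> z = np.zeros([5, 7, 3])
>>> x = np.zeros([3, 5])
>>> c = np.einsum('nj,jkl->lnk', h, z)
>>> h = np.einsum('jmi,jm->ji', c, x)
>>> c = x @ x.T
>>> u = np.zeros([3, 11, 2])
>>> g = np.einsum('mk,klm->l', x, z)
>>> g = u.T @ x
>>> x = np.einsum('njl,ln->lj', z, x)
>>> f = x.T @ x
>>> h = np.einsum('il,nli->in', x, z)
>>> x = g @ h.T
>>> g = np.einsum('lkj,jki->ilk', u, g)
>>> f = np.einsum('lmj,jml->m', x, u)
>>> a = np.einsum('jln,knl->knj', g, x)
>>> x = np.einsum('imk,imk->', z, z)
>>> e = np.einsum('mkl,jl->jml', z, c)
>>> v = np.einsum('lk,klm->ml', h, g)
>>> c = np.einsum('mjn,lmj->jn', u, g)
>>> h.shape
(3, 5)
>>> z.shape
(5, 7, 3)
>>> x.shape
()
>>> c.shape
(11, 2)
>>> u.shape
(3, 11, 2)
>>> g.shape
(5, 3, 11)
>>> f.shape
(11,)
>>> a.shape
(2, 11, 5)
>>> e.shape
(3, 5, 3)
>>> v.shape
(11, 3)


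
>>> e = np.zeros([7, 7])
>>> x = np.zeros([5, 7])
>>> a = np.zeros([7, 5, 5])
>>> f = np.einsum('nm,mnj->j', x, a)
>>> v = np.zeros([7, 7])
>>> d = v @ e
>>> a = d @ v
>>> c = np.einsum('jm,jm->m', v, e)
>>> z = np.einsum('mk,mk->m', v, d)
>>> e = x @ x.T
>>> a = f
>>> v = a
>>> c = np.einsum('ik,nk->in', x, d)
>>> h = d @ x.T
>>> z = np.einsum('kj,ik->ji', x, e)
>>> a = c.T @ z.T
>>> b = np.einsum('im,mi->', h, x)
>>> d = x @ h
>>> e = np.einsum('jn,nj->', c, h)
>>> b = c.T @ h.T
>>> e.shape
()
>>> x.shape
(5, 7)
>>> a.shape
(7, 7)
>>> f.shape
(5,)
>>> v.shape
(5,)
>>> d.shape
(5, 5)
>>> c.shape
(5, 7)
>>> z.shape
(7, 5)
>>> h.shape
(7, 5)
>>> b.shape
(7, 7)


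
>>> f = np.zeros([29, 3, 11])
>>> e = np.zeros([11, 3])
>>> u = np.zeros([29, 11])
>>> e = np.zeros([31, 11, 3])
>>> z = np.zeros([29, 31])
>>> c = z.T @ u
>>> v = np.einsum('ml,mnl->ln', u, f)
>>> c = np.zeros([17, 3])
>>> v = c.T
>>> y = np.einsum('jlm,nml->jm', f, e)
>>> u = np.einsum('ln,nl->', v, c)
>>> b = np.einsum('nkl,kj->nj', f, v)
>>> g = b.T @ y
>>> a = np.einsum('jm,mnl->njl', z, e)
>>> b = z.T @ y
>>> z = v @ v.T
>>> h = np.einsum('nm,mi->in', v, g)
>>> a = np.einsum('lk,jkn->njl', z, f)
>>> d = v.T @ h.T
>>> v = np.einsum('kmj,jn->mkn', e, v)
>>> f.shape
(29, 3, 11)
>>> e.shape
(31, 11, 3)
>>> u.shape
()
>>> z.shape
(3, 3)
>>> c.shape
(17, 3)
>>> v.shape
(11, 31, 17)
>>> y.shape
(29, 11)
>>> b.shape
(31, 11)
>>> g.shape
(17, 11)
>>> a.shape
(11, 29, 3)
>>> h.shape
(11, 3)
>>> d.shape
(17, 11)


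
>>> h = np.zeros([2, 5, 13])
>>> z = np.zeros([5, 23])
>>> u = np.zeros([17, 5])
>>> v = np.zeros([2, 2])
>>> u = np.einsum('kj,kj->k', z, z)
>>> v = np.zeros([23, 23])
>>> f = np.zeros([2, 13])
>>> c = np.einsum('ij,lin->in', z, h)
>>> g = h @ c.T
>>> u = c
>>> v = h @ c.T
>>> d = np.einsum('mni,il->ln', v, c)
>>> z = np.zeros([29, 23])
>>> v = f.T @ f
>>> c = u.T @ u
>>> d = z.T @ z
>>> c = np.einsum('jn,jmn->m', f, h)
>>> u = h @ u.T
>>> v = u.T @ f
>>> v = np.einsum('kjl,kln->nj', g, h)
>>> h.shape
(2, 5, 13)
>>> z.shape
(29, 23)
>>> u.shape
(2, 5, 5)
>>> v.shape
(13, 5)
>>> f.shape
(2, 13)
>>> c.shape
(5,)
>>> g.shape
(2, 5, 5)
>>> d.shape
(23, 23)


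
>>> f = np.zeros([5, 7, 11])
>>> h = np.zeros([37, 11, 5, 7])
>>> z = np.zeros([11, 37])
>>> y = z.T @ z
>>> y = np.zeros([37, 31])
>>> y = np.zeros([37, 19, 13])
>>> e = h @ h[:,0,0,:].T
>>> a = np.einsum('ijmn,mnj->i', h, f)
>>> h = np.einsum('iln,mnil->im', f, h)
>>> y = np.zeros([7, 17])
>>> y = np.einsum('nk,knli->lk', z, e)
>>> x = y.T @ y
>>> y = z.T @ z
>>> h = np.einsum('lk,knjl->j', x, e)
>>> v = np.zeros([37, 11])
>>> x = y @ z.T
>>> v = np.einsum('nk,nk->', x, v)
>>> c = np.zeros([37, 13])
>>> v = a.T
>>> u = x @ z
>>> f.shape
(5, 7, 11)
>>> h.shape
(5,)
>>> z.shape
(11, 37)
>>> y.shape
(37, 37)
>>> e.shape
(37, 11, 5, 37)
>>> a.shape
(37,)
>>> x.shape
(37, 11)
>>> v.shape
(37,)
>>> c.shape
(37, 13)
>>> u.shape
(37, 37)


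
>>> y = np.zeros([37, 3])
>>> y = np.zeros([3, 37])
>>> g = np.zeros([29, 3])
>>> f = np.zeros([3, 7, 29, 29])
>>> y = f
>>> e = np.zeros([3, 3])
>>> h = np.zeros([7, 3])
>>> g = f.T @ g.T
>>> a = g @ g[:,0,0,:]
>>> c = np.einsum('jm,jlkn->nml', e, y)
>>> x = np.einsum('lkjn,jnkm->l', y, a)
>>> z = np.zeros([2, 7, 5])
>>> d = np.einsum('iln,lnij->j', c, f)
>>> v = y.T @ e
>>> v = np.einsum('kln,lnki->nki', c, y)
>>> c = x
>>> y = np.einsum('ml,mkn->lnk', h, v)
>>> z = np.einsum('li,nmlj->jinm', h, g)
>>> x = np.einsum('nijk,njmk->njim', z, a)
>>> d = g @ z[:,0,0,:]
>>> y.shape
(3, 29, 29)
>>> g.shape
(29, 29, 7, 29)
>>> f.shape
(3, 7, 29, 29)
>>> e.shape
(3, 3)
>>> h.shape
(7, 3)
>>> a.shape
(29, 29, 7, 29)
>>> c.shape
(3,)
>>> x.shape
(29, 29, 3, 7)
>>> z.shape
(29, 3, 29, 29)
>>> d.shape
(29, 29, 7, 29)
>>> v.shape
(7, 29, 29)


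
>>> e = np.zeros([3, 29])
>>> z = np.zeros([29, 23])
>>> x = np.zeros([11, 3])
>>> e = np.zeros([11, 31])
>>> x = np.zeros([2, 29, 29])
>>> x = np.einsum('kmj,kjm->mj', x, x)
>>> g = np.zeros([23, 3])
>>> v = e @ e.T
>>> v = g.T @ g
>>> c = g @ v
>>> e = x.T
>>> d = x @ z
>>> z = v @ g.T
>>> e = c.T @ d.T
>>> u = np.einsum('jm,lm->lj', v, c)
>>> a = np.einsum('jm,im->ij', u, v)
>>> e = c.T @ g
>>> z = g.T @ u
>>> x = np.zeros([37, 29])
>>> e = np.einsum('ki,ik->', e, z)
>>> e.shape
()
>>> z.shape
(3, 3)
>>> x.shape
(37, 29)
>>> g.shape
(23, 3)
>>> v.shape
(3, 3)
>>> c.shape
(23, 3)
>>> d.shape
(29, 23)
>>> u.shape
(23, 3)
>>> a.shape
(3, 23)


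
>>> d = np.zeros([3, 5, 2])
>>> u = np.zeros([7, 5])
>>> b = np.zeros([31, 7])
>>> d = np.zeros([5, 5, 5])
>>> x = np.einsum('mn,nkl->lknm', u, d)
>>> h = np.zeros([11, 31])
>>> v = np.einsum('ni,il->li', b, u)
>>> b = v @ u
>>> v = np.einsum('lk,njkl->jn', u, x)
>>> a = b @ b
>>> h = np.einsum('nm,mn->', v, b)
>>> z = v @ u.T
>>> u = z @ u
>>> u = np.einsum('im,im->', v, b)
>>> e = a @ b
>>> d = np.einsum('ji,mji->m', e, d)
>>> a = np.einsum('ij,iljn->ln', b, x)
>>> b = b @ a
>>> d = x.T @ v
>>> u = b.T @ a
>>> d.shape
(7, 5, 5, 5)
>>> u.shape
(7, 7)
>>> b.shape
(5, 7)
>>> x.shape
(5, 5, 5, 7)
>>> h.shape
()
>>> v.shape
(5, 5)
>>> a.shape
(5, 7)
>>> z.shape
(5, 7)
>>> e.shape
(5, 5)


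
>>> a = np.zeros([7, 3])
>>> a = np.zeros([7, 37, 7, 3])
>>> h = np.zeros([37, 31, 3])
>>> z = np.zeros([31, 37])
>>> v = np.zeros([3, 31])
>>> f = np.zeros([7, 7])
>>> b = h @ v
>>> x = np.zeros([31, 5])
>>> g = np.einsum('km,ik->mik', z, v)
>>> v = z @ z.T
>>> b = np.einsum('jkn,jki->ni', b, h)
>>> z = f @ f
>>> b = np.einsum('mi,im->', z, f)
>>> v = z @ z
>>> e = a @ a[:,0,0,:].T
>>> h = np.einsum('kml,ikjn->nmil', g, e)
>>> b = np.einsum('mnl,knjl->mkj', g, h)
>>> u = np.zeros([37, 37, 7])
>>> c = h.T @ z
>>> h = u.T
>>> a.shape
(7, 37, 7, 3)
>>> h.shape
(7, 37, 37)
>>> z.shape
(7, 7)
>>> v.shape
(7, 7)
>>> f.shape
(7, 7)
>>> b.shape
(37, 7, 7)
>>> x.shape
(31, 5)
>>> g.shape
(37, 3, 31)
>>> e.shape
(7, 37, 7, 7)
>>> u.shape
(37, 37, 7)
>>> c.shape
(31, 7, 3, 7)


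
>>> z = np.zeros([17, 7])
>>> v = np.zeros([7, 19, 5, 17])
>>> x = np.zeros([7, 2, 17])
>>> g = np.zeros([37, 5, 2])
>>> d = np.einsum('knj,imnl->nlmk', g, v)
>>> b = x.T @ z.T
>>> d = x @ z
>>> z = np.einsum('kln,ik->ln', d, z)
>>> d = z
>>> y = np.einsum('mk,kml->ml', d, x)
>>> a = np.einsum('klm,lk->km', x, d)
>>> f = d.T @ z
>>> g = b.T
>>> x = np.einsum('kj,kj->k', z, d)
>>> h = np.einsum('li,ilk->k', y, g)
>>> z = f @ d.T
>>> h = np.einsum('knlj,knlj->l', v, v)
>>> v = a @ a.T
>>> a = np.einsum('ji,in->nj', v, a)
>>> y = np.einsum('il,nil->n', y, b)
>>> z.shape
(7, 2)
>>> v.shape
(7, 7)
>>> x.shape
(2,)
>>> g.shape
(17, 2, 17)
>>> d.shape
(2, 7)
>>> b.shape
(17, 2, 17)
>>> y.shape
(17,)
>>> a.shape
(17, 7)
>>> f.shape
(7, 7)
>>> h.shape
(5,)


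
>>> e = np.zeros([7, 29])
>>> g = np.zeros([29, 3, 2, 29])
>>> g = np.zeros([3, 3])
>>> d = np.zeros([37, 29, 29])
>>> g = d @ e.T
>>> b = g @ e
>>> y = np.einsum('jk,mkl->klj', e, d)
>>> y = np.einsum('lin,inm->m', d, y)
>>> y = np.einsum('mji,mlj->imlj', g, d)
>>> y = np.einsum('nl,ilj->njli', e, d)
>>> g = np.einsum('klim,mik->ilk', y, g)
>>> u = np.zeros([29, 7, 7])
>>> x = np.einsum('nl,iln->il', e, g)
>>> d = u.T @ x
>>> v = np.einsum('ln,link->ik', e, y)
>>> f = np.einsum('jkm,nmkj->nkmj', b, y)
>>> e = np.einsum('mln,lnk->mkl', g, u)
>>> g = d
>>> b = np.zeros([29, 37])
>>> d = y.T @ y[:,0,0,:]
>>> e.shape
(29, 7, 29)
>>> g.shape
(7, 7, 29)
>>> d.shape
(37, 29, 29, 37)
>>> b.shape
(29, 37)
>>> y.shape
(7, 29, 29, 37)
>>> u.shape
(29, 7, 7)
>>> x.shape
(29, 29)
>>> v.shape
(29, 37)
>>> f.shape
(7, 29, 29, 37)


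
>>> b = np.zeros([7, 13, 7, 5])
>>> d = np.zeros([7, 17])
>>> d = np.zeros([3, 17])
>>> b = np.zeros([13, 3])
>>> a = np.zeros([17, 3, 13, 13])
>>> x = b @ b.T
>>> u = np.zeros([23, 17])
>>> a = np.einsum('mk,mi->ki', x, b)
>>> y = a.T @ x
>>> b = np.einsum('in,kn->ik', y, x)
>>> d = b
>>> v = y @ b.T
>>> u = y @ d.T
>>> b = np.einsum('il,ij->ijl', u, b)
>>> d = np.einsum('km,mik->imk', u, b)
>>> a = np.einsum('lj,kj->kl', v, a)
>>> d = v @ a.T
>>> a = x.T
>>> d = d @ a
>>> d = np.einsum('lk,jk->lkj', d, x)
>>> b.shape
(3, 13, 3)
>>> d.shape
(3, 13, 13)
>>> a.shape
(13, 13)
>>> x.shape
(13, 13)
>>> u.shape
(3, 3)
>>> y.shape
(3, 13)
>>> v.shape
(3, 3)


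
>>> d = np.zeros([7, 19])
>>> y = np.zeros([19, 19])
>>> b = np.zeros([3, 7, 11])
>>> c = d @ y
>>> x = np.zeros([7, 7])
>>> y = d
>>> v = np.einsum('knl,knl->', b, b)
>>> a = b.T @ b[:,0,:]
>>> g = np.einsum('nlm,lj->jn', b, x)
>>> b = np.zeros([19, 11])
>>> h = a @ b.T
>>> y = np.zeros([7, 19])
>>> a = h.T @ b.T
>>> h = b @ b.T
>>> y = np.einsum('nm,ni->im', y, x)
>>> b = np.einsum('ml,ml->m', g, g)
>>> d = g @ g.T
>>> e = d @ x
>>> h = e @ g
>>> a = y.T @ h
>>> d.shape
(7, 7)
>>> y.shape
(7, 19)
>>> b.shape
(7,)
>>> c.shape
(7, 19)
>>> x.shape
(7, 7)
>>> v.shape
()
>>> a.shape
(19, 3)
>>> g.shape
(7, 3)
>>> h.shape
(7, 3)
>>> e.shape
(7, 7)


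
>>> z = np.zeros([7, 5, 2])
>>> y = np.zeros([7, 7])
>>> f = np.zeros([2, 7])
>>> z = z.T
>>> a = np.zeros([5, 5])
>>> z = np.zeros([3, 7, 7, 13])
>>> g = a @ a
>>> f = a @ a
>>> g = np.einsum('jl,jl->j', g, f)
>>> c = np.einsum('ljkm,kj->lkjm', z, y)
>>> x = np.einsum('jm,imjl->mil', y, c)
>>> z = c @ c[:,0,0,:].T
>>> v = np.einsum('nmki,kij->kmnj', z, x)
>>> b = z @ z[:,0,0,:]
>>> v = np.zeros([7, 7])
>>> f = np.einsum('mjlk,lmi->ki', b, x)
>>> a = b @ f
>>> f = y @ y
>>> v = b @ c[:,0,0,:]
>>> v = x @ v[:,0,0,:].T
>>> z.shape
(3, 7, 7, 3)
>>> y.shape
(7, 7)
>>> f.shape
(7, 7)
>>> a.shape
(3, 7, 7, 13)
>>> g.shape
(5,)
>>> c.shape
(3, 7, 7, 13)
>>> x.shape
(7, 3, 13)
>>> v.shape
(7, 3, 3)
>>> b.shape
(3, 7, 7, 3)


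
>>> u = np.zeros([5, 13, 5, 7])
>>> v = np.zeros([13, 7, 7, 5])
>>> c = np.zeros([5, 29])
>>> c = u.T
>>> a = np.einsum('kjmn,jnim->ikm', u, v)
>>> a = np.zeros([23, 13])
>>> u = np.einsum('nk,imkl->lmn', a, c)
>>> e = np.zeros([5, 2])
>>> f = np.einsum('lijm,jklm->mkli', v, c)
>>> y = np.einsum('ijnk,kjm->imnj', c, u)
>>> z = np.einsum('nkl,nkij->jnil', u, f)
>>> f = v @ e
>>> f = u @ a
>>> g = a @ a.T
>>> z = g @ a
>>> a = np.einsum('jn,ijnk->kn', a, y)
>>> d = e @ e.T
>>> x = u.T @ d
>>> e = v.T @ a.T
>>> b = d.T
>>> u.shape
(5, 5, 23)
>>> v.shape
(13, 7, 7, 5)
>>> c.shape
(7, 5, 13, 5)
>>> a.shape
(5, 13)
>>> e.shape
(5, 7, 7, 5)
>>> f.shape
(5, 5, 13)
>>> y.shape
(7, 23, 13, 5)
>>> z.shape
(23, 13)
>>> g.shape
(23, 23)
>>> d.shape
(5, 5)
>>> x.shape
(23, 5, 5)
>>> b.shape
(5, 5)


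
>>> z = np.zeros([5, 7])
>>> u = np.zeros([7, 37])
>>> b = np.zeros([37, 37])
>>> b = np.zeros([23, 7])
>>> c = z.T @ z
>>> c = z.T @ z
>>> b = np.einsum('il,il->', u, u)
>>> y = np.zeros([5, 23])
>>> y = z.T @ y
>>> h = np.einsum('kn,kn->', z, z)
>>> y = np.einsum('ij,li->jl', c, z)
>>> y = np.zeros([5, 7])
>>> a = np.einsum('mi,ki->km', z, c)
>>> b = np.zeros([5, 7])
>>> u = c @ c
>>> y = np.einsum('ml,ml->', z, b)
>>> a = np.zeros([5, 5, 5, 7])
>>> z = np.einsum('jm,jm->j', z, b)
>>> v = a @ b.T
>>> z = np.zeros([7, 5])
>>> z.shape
(7, 5)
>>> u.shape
(7, 7)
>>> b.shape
(5, 7)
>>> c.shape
(7, 7)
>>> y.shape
()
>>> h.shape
()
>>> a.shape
(5, 5, 5, 7)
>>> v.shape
(5, 5, 5, 5)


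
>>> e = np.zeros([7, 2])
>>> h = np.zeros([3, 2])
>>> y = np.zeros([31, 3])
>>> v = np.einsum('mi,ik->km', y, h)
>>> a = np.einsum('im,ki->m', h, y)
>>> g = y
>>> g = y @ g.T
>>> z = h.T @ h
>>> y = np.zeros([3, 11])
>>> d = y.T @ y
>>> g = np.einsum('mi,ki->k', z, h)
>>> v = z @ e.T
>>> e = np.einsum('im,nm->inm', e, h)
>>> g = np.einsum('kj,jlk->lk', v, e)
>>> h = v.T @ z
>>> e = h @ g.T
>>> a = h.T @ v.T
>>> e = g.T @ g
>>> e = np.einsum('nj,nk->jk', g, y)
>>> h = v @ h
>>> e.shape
(2, 11)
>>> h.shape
(2, 2)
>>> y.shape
(3, 11)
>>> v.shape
(2, 7)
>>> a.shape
(2, 2)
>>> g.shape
(3, 2)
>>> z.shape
(2, 2)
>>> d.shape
(11, 11)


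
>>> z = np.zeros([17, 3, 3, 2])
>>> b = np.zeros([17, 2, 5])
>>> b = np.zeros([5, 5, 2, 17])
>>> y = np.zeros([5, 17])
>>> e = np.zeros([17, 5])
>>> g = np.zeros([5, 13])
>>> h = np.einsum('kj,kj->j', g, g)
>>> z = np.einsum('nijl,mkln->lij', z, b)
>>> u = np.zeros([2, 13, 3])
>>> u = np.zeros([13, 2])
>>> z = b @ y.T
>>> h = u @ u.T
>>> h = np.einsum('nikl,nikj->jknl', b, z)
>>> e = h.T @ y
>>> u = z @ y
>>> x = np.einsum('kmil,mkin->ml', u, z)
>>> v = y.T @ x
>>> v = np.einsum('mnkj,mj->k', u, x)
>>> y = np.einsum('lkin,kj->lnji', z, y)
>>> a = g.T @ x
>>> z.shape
(5, 5, 2, 5)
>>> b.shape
(5, 5, 2, 17)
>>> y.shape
(5, 5, 17, 2)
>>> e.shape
(17, 5, 2, 17)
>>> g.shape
(5, 13)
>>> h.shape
(5, 2, 5, 17)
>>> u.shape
(5, 5, 2, 17)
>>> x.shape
(5, 17)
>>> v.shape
(2,)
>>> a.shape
(13, 17)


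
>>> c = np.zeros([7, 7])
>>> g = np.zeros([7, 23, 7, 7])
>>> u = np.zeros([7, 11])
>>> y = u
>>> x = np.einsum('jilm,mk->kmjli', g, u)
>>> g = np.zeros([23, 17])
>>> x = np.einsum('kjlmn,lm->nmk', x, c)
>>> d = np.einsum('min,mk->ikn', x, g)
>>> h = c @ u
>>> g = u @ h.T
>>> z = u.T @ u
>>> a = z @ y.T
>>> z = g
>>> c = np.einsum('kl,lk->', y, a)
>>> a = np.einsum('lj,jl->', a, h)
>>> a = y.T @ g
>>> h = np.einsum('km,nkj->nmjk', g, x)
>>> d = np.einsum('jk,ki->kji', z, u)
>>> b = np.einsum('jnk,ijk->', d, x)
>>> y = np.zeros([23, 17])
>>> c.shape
()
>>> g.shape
(7, 7)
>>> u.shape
(7, 11)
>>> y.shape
(23, 17)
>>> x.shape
(23, 7, 11)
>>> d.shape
(7, 7, 11)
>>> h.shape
(23, 7, 11, 7)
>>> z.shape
(7, 7)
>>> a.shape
(11, 7)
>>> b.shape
()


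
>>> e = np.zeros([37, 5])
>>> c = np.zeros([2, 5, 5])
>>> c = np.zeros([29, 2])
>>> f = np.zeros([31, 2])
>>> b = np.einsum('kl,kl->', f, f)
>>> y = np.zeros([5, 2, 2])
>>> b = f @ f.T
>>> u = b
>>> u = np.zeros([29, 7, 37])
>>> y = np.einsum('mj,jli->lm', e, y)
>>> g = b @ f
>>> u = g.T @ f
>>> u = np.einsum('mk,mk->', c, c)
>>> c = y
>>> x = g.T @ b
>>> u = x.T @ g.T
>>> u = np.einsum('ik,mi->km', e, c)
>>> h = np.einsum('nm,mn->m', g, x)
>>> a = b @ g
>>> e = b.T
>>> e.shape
(31, 31)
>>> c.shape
(2, 37)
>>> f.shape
(31, 2)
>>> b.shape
(31, 31)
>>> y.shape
(2, 37)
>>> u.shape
(5, 2)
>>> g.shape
(31, 2)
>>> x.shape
(2, 31)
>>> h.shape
(2,)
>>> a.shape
(31, 2)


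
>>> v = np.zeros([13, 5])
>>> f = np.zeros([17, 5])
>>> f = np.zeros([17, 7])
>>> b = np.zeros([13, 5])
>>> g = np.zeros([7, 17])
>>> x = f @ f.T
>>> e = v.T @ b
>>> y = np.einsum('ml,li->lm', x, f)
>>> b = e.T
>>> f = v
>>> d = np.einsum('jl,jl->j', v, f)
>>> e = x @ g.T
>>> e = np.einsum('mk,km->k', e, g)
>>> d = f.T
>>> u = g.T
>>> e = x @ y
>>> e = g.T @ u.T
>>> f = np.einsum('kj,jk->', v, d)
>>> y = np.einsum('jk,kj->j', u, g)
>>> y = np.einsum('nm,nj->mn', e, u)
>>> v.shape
(13, 5)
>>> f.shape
()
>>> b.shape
(5, 5)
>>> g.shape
(7, 17)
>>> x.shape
(17, 17)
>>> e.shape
(17, 17)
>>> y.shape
(17, 17)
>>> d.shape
(5, 13)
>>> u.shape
(17, 7)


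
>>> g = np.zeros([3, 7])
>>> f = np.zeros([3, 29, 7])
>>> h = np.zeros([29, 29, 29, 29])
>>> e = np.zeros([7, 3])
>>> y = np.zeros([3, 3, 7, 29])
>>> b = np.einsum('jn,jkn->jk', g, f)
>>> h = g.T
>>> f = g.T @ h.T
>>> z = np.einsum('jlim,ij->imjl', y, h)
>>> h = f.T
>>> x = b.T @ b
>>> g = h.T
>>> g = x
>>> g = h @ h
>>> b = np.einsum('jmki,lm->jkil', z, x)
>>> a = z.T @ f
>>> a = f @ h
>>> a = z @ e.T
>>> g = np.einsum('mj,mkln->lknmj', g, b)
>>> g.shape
(3, 3, 29, 7, 7)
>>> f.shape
(7, 7)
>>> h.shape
(7, 7)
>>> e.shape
(7, 3)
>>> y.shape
(3, 3, 7, 29)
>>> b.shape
(7, 3, 3, 29)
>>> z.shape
(7, 29, 3, 3)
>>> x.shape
(29, 29)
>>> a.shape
(7, 29, 3, 7)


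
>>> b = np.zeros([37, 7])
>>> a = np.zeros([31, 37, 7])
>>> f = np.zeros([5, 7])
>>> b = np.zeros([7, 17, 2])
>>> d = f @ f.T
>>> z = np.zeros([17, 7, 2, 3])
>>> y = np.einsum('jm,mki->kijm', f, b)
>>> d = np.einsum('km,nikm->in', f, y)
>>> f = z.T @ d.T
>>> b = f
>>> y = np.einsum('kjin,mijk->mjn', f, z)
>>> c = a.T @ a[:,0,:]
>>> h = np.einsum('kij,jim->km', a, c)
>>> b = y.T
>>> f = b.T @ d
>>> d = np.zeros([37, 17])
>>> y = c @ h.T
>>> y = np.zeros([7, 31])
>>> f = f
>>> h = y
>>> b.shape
(2, 2, 17)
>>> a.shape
(31, 37, 7)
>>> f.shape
(17, 2, 17)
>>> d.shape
(37, 17)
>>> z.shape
(17, 7, 2, 3)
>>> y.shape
(7, 31)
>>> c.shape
(7, 37, 7)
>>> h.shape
(7, 31)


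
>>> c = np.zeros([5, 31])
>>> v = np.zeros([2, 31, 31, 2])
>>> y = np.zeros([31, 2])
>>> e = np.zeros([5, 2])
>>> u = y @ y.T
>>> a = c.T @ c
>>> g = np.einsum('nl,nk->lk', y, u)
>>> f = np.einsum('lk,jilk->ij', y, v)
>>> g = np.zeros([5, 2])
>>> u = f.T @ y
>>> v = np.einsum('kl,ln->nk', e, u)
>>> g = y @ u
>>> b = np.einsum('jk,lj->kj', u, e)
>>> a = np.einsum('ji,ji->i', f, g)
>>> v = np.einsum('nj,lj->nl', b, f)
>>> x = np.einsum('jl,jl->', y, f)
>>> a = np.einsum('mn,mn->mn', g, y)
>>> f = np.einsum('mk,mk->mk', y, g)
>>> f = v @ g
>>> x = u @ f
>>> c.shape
(5, 31)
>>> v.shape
(2, 31)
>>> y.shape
(31, 2)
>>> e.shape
(5, 2)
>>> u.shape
(2, 2)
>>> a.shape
(31, 2)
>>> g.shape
(31, 2)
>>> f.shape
(2, 2)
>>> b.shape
(2, 2)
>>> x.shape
(2, 2)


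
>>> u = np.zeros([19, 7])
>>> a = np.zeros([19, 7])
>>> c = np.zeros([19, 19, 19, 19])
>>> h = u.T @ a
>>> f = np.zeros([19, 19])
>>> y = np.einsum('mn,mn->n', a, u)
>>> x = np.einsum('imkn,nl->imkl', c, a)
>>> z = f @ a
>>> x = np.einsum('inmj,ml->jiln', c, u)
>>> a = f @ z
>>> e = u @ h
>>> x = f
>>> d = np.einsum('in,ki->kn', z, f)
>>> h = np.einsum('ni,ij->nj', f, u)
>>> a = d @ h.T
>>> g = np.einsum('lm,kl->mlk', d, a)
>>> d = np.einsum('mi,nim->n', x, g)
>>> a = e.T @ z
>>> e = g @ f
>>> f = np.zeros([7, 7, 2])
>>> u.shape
(19, 7)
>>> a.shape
(7, 7)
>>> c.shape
(19, 19, 19, 19)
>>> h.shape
(19, 7)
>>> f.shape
(7, 7, 2)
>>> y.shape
(7,)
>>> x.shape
(19, 19)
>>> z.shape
(19, 7)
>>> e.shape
(7, 19, 19)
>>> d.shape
(7,)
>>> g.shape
(7, 19, 19)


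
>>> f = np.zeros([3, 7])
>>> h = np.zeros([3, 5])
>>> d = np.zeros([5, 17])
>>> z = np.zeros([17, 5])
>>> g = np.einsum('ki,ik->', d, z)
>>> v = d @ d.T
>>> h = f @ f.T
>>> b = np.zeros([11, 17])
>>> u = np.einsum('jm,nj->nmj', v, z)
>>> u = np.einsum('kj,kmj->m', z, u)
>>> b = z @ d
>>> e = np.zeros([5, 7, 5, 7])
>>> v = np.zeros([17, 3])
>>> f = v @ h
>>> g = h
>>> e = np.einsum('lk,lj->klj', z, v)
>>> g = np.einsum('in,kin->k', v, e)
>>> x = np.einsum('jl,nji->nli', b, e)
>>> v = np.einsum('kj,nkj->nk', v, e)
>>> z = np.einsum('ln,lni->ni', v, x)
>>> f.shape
(17, 3)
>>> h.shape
(3, 3)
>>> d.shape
(5, 17)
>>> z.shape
(17, 3)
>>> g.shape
(5,)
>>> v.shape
(5, 17)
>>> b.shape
(17, 17)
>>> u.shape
(5,)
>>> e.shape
(5, 17, 3)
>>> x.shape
(5, 17, 3)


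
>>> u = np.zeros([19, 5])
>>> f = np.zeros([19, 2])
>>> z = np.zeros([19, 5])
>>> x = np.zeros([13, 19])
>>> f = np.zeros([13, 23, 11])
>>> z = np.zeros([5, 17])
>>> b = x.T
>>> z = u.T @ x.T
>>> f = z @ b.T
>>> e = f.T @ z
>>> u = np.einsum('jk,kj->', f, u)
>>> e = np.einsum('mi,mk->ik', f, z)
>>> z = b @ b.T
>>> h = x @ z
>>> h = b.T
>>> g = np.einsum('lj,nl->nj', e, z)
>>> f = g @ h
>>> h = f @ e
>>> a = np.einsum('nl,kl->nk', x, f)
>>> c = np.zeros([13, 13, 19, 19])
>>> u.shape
()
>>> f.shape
(19, 19)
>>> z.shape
(19, 19)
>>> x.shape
(13, 19)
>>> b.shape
(19, 13)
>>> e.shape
(19, 13)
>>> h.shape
(19, 13)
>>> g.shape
(19, 13)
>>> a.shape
(13, 19)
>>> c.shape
(13, 13, 19, 19)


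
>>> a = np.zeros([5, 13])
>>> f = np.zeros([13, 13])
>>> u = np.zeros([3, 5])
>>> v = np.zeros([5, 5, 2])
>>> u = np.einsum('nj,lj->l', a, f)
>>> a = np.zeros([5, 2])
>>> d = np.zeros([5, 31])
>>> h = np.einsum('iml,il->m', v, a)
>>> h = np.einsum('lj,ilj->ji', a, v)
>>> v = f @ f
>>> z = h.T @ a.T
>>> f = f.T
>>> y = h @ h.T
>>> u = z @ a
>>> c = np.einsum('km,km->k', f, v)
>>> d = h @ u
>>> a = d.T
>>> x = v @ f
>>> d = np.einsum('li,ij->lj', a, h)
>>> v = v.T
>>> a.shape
(2, 2)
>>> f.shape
(13, 13)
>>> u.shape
(5, 2)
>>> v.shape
(13, 13)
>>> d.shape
(2, 5)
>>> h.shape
(2, 5)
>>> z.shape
(5, 5)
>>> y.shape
(2, 2)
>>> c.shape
(13,)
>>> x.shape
(13, 13)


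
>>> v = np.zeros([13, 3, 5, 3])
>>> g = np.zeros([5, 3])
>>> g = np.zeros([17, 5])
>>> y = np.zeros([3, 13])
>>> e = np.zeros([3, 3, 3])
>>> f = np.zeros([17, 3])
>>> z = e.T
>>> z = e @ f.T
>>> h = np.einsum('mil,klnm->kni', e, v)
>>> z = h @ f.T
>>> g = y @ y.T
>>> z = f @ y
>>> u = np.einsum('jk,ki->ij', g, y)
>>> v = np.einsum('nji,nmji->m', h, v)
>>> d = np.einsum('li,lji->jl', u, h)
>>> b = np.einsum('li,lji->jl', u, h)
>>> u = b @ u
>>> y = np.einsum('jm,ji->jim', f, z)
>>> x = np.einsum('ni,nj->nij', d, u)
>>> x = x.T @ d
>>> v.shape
(3,)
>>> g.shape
(3, 3)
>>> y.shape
(17, 13, 3)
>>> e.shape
(3, 3, 3)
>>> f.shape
(17, 3)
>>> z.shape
(17, 13)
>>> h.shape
(13, 5, 3)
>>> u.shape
(5, 3)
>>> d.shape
(5, 13)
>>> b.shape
(5, 13)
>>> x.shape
(3, 13, 13)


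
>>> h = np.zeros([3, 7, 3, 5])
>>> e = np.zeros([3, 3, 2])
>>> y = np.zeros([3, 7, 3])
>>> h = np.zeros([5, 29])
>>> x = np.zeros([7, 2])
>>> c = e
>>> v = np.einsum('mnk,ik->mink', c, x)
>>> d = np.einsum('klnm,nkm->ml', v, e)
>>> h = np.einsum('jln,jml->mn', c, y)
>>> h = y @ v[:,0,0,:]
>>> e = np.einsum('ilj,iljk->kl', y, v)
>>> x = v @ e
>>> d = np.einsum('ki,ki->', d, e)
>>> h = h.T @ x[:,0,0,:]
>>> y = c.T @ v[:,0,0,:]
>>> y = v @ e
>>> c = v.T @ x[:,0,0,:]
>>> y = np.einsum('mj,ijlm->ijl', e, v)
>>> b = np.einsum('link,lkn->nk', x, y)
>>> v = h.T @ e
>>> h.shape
(2, 7, 7)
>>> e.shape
(2, 7)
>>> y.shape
(3, 7, 3)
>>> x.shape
(3, 7, 3, 7)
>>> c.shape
(2, 3, 7, 7)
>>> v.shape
(7, 7, 7)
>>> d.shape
()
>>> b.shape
(3, 7)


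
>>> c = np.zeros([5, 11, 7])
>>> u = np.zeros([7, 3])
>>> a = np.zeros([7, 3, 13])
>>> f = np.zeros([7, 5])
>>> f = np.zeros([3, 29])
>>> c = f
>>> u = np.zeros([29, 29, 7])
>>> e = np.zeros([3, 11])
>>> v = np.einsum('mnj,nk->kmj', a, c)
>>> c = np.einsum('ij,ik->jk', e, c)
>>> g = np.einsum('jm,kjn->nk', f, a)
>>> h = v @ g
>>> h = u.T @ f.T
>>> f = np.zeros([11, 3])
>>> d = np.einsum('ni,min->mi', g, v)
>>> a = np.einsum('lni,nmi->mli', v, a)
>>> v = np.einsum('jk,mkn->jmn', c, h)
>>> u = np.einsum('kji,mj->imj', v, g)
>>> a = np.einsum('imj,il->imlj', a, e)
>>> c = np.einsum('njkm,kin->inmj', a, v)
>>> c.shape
(7, 3, 13, 29)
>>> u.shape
(3, 13, 7)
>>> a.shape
(3, 29, 11, 13)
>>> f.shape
(11, 3)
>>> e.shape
(3, 11)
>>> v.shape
(11, 7, 3)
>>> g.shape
(13, 7)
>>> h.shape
(7, 29, 3)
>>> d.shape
(29, 7)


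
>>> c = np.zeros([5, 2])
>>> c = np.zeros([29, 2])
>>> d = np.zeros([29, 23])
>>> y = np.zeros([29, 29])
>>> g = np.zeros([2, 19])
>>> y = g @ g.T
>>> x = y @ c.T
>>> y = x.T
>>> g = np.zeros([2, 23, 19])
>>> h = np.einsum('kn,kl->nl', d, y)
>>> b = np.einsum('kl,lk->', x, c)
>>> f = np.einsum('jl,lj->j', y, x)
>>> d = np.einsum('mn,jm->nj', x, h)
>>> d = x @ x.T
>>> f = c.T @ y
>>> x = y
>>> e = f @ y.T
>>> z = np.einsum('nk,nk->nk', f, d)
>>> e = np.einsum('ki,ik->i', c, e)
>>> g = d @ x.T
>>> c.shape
(29, 2)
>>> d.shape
(2, 2)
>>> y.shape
(29, 2)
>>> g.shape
(2, 29)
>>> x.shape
(29, 2)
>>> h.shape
(23, 2)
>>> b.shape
()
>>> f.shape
(2, 2)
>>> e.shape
(2,)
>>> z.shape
(2, 2)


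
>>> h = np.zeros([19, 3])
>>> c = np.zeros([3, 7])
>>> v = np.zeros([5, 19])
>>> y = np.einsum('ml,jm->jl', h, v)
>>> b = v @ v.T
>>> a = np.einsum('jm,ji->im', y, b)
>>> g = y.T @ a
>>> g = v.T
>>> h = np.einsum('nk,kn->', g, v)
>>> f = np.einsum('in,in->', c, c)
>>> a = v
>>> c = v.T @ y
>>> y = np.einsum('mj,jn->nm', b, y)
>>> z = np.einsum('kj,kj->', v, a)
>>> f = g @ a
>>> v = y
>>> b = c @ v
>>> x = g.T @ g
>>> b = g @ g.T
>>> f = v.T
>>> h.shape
()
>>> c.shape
(19, 3)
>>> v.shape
(3, 5)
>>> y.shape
(3, 5)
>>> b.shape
(19, 19)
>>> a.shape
(5, 19)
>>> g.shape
(19, 5)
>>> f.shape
(5, 3)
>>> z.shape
()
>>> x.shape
(5, 5)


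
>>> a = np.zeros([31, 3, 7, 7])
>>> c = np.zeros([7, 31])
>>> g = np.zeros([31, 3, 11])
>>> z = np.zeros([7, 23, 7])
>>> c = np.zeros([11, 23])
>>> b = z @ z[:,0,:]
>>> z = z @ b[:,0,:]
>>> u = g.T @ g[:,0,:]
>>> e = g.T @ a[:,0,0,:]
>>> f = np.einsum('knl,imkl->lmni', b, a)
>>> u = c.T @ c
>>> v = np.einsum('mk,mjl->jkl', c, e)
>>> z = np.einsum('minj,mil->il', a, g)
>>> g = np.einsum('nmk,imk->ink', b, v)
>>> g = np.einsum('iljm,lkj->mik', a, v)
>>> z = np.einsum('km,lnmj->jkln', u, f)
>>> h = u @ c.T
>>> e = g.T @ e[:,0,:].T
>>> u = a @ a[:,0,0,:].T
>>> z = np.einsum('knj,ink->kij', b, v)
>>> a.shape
(31, 3, 7, 7)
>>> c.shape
(11, 23)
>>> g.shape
(7, 31, 23)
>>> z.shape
(7, 3, 7)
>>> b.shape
(7, 23, 7)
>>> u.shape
(31, 3, 7, 31)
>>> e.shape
(23, 31, 11)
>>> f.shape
(7, 3, 23, 31)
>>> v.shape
(3, 23, 7)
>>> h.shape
(23, 11)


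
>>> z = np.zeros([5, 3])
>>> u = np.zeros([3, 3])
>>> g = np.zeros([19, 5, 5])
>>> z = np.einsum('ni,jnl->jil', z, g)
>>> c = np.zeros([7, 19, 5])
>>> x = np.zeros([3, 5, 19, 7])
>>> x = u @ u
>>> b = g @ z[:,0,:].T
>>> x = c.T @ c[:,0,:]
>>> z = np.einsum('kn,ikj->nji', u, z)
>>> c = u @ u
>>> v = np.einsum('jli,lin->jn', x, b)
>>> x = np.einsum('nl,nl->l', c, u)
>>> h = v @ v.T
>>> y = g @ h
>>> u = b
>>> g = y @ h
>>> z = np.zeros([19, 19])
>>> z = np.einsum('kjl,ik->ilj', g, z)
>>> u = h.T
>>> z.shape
(19, 5, 5)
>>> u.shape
(5, 5)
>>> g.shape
(19, 5, 5)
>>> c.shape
(3, 3)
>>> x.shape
(3,)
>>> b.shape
(19, 5, 19)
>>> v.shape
(5, 19)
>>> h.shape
(5, 5)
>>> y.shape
(19, 5, 5)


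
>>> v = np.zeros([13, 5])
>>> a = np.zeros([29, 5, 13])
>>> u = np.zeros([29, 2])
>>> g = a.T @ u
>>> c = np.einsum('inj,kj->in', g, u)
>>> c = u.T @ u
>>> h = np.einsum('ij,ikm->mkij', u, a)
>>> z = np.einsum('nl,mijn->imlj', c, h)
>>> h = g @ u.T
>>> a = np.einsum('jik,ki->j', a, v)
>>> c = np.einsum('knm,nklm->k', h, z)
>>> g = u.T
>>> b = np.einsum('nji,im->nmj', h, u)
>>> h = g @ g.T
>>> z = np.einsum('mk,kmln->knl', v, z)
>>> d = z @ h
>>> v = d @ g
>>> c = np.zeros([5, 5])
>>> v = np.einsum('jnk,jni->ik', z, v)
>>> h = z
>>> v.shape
(29, 2)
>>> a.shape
(29,)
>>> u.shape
(29, 2)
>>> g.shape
(2, 29)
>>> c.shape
(5, 5)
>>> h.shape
(5, 29, 2)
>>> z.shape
(5, 29, 2)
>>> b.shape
(13, 2, 5)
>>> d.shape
(5, 29, 2)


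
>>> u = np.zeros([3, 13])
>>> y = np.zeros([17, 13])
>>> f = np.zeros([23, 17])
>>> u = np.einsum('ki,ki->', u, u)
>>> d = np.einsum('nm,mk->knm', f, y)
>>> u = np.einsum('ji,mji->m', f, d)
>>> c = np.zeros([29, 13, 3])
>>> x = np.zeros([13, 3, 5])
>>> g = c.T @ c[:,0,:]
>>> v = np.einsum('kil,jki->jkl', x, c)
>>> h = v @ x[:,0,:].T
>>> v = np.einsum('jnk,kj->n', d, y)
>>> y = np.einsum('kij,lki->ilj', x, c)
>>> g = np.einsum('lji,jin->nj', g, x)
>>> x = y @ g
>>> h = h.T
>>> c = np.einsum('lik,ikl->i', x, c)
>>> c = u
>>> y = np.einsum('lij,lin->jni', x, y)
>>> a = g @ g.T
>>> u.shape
(13,)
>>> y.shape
(13, 5, 29)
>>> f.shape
(23, 17)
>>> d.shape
(13, 23, 17)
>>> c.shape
(13,)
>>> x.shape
(3, 29, 13)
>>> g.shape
(5, 13)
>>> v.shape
(23,)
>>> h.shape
(13, 13, 29)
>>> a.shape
(5, 5)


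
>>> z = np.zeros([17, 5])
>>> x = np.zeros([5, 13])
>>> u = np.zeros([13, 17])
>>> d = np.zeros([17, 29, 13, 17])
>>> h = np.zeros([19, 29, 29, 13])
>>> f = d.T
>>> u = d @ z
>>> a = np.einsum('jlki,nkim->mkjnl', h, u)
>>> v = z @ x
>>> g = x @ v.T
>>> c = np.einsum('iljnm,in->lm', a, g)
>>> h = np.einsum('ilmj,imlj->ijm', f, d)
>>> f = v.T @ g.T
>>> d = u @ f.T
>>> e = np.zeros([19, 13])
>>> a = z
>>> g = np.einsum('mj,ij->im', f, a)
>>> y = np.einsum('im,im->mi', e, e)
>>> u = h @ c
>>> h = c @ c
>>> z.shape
(17, 5)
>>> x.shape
(5, 13)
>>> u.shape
(17, 17, 29)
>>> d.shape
(17, 29, 13, 13)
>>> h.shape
(29, 29)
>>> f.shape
(13, 5)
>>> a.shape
(17, 5)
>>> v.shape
(17, 13)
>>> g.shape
(17, 13)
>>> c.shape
(29, 29)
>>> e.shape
(19, 13)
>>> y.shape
(13, 19)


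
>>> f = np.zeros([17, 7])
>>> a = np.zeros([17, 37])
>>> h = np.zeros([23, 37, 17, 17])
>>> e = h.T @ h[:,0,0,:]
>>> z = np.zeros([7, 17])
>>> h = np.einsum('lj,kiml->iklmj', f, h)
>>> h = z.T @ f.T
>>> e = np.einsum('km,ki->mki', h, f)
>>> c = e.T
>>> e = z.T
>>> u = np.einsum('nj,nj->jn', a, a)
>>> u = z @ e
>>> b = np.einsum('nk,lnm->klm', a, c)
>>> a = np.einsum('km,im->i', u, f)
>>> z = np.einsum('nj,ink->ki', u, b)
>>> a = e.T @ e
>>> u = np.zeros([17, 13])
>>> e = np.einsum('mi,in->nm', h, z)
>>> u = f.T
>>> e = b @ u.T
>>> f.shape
(17, 7)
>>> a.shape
(7, 7)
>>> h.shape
(17, 17)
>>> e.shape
(37, 7, 7)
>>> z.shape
(17, 37)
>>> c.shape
(7, 17, 17)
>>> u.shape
(7, 17)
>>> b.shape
(37, 7, 17)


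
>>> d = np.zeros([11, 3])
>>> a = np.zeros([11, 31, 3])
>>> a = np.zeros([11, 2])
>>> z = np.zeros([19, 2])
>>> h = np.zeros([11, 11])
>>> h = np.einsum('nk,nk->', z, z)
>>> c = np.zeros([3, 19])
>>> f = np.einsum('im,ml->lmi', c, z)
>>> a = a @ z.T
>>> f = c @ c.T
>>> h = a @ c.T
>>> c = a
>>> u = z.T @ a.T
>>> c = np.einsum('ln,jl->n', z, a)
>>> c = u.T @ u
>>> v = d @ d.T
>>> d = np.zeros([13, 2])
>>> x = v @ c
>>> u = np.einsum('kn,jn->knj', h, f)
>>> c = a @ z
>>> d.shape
(13, 2)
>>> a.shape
(11, 19)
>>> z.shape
(19, 2)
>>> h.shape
(11, 3)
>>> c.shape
(11, 2)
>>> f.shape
(3, 3)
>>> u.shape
(11, 3, 3)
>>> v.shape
(11, 11)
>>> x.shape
(11, 11)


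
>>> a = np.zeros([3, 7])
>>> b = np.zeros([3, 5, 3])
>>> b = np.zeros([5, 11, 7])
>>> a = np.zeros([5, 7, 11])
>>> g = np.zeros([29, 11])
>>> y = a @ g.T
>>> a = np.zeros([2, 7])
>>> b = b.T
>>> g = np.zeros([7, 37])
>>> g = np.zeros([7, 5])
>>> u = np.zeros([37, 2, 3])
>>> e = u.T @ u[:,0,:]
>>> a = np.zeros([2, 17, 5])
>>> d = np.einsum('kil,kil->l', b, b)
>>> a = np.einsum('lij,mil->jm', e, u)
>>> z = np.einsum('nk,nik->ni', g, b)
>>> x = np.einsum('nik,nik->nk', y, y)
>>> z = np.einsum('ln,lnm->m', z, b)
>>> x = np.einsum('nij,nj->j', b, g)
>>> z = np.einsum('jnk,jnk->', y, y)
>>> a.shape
(3, 37)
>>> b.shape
(7, 11, 5)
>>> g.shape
(7, 5)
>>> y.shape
(5, 7, 29)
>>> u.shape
(37, 2, 3)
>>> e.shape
(3, 2, 3)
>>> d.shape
(5,)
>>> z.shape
()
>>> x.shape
(5,)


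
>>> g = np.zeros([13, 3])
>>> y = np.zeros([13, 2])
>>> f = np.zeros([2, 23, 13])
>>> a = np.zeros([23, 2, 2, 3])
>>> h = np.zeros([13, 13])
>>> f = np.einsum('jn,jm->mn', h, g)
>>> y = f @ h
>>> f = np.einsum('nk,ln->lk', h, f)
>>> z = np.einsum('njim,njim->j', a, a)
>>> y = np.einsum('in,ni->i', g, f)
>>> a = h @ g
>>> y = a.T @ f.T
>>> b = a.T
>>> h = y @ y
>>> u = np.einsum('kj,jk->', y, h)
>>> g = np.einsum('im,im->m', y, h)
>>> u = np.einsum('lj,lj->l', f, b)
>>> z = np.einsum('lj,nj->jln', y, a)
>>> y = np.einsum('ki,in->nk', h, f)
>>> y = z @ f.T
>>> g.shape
(3,)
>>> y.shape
(3, 3, 3)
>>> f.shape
(3, 13)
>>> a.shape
(13, 3)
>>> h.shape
(3, 3)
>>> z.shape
(3, 3, 13)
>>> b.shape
(3, 13)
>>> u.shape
(3,)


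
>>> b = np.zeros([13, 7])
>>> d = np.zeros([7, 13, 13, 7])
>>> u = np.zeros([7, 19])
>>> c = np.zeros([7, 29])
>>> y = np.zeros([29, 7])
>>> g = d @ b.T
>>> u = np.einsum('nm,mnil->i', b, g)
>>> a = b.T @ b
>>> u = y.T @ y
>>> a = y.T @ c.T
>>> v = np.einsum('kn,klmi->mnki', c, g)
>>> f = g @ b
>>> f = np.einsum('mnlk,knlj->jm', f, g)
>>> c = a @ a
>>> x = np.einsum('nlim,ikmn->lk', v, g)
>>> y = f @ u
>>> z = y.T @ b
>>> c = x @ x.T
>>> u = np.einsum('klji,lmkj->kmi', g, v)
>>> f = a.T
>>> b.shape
(13, 7)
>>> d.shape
(7, 13, 13, 7)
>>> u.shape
(7, 29, 13)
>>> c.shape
(29, 29)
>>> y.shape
(13, 7)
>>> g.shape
(7, 13, 13, 13)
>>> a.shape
(7, 7)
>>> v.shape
(13, 29, 7, 13)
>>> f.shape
(7, 7)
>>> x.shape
(29, 13)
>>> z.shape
(7, 7)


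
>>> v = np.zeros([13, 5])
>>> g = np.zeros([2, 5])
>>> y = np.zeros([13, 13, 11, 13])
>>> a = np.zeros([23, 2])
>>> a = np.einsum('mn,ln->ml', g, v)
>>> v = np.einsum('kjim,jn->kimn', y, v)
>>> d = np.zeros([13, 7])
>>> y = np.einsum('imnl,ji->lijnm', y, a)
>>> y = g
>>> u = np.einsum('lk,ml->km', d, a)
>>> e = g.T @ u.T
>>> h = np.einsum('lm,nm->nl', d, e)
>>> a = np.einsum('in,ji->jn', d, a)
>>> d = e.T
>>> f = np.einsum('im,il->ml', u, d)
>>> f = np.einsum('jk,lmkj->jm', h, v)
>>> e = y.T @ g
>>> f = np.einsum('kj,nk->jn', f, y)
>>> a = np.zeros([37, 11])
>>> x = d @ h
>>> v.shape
(13, 11, 13, 5)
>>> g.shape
(2, 5)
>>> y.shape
(2, 5)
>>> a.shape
(37, 11)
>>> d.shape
(7, 5)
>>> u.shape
(7, 2)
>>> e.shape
(5, 5)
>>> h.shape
(5, 13)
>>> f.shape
(11, 2)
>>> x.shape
(7, 13)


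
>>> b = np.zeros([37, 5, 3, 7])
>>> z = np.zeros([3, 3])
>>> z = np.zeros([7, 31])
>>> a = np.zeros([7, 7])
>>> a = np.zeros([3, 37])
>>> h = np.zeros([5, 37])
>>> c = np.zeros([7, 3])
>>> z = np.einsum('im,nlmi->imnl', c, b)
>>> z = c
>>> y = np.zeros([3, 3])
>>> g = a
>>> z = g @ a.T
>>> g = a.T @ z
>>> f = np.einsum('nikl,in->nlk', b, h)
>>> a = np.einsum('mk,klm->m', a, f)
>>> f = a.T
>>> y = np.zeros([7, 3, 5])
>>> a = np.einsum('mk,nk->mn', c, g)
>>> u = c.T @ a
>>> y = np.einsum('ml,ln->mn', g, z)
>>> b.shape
(37, 5, 3, 7)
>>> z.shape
(3, 3)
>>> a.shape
(7, 37)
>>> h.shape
(5, 37)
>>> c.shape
(7, 3)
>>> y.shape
(37, 3)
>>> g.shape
(37, 3)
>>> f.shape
(3,)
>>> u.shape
(3, 37)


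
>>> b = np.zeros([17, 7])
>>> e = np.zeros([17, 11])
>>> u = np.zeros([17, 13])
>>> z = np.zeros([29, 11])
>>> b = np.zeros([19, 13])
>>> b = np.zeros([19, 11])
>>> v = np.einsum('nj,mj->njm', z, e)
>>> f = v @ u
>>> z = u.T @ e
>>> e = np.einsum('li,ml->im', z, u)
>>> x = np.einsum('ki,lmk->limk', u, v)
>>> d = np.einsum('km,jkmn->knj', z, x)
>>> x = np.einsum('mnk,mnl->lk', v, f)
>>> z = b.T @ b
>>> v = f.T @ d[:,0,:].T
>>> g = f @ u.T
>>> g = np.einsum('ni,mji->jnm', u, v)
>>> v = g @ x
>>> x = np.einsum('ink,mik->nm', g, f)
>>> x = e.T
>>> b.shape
(19, 11)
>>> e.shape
(11, 17)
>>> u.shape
(17, 13)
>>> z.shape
(11, 11)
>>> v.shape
(11, 17, 17)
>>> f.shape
(29, 11, 13)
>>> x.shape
(17, 11)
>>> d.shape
(13, 17, 29)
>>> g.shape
(11, 17, 13)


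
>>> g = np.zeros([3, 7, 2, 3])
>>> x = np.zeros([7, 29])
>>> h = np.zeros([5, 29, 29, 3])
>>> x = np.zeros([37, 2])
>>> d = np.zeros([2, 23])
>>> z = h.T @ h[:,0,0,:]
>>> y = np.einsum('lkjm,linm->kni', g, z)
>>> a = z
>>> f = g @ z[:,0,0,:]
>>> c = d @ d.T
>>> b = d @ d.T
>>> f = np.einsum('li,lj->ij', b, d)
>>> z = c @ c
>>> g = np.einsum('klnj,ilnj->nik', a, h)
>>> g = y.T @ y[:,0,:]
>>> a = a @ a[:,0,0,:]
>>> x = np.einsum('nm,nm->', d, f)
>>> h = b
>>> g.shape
(29, 29, 29)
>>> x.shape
()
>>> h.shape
(2, 2)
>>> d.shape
(2, 23)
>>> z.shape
(2, 2)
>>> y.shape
(7, 29, 29)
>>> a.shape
(3, 29, 29, 3)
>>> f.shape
(2, 23)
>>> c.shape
(2, 2)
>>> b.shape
(2, 2)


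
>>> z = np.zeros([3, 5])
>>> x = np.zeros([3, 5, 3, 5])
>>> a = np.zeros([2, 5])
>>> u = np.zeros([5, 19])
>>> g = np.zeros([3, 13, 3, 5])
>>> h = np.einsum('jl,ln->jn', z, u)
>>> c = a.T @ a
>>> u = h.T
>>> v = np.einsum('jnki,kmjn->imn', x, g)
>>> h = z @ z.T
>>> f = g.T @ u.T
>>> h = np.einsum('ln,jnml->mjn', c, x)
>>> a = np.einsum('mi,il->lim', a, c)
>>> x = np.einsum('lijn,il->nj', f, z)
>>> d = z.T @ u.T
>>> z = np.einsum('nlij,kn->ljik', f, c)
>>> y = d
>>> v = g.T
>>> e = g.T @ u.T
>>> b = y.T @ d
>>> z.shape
(3, 19, 13, 5)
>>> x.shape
(19, 13)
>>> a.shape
(5, 5, 2)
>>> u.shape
(19, 3)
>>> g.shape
(3, 13, 3, 5)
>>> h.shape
(3, 3, 5)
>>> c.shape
(5, 5)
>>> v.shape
(5, 3, 13, 3)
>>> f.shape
(5, 3, 13, 19)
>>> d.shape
(5, 19)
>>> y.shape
(5, 19)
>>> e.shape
(5, 3, 13, 19)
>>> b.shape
(19, 19)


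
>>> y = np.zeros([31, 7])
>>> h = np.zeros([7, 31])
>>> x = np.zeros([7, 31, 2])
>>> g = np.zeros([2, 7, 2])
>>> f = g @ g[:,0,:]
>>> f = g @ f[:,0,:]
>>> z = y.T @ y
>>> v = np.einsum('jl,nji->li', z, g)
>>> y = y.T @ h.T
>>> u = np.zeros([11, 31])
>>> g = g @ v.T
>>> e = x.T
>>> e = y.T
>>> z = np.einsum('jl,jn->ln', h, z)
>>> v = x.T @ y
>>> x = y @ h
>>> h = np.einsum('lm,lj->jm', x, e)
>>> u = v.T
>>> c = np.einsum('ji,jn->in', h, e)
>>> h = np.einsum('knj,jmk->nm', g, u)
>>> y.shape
(7, 7)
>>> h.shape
(7, 31)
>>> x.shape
(7, 31)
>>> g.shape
(2, 7, 7)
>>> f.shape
(2, 7, 2)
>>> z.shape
(31, 7)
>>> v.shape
(2, 31, 7)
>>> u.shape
(7, 31, 2)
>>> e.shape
(7, 7)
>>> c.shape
(31, 7)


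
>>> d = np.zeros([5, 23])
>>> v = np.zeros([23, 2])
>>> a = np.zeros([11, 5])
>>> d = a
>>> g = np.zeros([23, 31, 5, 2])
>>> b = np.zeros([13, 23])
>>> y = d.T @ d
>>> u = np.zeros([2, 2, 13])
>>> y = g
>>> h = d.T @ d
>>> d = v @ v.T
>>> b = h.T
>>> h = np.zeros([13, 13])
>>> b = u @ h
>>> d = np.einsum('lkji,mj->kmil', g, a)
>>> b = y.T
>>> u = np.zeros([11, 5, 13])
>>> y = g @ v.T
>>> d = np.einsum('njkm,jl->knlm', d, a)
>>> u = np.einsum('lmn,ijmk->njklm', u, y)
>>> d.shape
(2, 31, 5, 23)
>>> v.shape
(23, 2)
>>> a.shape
(11, 5)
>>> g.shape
(23, 31, 5, 2)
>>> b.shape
(2, 5, 31, 23)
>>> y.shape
(23, 31, 5, 23)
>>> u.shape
(13, 31, 23, 11, 5)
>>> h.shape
(13, 13)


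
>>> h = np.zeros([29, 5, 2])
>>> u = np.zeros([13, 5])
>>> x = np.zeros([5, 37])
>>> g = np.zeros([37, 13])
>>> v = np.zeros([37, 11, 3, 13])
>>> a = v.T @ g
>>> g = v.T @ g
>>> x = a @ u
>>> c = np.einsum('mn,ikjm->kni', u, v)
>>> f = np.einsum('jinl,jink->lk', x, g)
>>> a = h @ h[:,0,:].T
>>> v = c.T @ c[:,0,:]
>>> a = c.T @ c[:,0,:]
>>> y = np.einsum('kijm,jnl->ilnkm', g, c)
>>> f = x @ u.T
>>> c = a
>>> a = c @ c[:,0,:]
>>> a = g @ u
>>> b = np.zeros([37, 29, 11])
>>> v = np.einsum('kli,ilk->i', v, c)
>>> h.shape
(29, 5, 2)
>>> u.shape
(13, 5)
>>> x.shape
(13, 3, 11, 5)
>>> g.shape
(13, 3, 11, 13)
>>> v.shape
(37,)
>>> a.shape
(13, 3, 11, 5)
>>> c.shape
(37, 5, 37)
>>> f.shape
(13, 3, 11, 13)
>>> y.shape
(3, 37, 5, 13, 13)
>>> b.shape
(37, 29, 11)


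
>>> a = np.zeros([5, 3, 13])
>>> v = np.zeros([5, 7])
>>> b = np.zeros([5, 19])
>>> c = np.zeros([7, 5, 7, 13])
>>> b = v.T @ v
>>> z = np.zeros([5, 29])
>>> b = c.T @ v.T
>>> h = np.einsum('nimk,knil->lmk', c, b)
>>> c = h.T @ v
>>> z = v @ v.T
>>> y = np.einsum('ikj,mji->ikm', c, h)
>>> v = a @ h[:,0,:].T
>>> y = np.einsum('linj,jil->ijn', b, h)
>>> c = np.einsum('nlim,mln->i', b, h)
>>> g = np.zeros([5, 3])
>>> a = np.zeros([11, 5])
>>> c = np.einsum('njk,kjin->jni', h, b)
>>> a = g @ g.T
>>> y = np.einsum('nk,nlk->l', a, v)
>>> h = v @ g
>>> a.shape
(5, 5)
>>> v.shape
(5, 3, 5)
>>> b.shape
(13, 7, 5, 5)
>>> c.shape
(7, 5, 5)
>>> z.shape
(5, 5)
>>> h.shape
(5, 3, 3)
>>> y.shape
(3,)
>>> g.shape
(5, 3)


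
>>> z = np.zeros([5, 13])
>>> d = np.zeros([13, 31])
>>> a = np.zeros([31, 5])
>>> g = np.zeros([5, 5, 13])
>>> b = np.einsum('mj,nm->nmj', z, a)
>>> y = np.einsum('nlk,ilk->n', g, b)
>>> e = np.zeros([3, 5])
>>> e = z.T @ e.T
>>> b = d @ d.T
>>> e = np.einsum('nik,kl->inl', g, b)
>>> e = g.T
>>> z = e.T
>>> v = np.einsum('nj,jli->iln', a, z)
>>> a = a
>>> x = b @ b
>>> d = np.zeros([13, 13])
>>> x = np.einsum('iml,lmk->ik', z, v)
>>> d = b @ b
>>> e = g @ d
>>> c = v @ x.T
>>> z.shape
(5, 5, 13)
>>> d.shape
(13, 13)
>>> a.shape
(31, 5)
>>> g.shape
(5, 5, 13)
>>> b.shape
(13, 13)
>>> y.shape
(5,)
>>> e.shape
(5, 5, 13)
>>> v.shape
(13, 5, 31)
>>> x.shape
(5, 31)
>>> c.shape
(13, 5, 5)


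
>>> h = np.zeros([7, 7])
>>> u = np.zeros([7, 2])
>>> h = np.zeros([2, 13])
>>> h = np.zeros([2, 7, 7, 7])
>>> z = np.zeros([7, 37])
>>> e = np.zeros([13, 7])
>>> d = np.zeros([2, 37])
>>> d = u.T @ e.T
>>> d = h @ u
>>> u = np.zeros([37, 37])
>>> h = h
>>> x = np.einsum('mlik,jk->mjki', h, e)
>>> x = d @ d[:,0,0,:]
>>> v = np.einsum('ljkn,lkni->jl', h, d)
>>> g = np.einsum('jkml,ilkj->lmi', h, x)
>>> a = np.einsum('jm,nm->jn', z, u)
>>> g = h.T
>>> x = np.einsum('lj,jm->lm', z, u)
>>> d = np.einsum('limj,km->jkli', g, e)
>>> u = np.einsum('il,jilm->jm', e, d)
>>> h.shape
(2, 7, 7, 7)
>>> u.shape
(2, 7)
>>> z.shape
(7, 37)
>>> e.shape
(13, 7)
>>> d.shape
(2, 13, 7, 7)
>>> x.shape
(7, 37)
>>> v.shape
(7, 2)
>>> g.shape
(7, 7, 7, 2)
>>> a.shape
(7, 37)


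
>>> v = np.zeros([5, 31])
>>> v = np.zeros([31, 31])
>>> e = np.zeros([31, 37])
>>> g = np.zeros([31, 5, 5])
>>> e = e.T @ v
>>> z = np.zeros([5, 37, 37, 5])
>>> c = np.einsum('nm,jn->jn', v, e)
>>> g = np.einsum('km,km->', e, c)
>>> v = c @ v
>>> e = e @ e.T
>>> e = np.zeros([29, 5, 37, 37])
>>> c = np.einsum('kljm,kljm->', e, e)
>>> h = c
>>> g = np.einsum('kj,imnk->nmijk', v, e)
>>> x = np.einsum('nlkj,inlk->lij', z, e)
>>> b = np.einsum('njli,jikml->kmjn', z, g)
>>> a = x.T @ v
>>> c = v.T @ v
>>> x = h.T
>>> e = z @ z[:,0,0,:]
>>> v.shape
(37, 31)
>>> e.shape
(5, 37, 37, 5)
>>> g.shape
(37, 5, 29, 31, 37)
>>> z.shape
(5, 37, 37, 5)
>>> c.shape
(31, 31)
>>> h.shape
()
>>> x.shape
()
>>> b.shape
(29, 31, 37, 5)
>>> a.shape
(5, 29, 31)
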